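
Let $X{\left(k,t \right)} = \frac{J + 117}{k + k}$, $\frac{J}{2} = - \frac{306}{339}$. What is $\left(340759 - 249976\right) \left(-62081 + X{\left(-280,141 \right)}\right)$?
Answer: $- \frac{50948699601393}{9040} \approx -5.6359 \cdot 10^{9}$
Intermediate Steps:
$J = - \frac{204}{113}$ ($J = 2 \left(- \frac{306}{339}\right) = 2 \left(\left(-306\right) \frac{1}{339}\right) = 2 \left(- \frac{102}{113}\right) = - \frac{204}{113} \approx -1.8053$)
$X{\left(k,t \right)} = \frac{13017}{226 k}$ ($X{\left(k,t \right)} = \frac{- \frac{204}{113} + 117}{k + k} = \frac{13017}{113 \cdot 2 k} = \frac{13017 \frac{1}{2 k}}{113} = \frac{13017}{226 k}$)
$\left(340759 - 249976\right) \left(-62081 + X{\left(-280,141 \right)}\right) = \left(340759 - 249976\right) \left(-62081 + \frac{13017}{226 \left(-280\right)}\right) = 90783 \left(-62081 + \frac{13017}{226} \left(- \frac{1}{280}\right)\right) = 90783 \left(-62081 - \frac{13017}{63280}\right) = 90783 \left(- \frac{3928498697}{63280}\right) = - \frac{50948699601393}{9040}$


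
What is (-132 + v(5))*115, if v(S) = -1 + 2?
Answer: -15065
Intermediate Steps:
v(S) = 1
(-132 + v(5))*115 = (-132 + 1)*115 = -131*115 = -15065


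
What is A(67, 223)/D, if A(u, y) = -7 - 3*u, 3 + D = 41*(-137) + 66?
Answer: 104/2777 ≈ 0.037450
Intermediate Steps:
D = -5554 (D = -3 + (41*(-137) + 66) = -3 + (-5617 + 66) = -3 - 5551 = -5554)
A(67, 223)/D = (-7 - 3*67)/(-5554) = (-7 - 201)*(-1/5554) = -208*(-1/5554) = 104/2777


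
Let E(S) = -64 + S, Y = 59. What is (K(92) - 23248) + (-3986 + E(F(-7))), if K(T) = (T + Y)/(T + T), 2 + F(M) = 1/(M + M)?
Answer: -35161435/1288 ≈ -27299.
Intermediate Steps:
F(M) = -2 + 1/(2*M) (F(M) = -2 + 1/(M + M) = -2 + 1/(2*M))
K(T) = (59 + T)/(2*T) (K(T) = (T + 59)/(T + T) = (59 + T)/((2*T)) = (59 + T)*(1/(2*T)) = (59 + T)/(2*T))
(K(92) - 23248) + (-3986 + E(F(-7))) = ((1/2)*(59 + 92)/92 - 23248) + (-3986 + (-64 + (-2 + (1/2)/(-7)))) = ((1/2)*(1/92)*151 - 23248) + (-3986 + (-64 + (-2 + (1/2)*(-1/7)))) = (151/184 - 23248) + (-3986 + (-64 + (-2 - 1/14))) = -4277481/184 + (-3986 + (-64 - 29/14)) = -4277481/184 + (-3986 - 925/14) = -4277481/184 - 56729/14 = -35161435/1288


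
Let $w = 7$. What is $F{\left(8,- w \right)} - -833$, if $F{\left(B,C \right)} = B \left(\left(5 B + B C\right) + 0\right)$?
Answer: $705$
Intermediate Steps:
$F{\left(B,C \right)} = B \left(5 B + B C\right)$
$F{\left(8,- w \right)} - -833 = 8^{2} \left(5 - 7\right) - -833 = 64 \left(5 - 7\right) + 833 = 64 \left(-2\right) + 833 = -128 + 833 = 705$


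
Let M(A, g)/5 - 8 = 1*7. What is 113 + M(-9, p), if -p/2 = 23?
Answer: 188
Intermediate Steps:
p = -46 (p = -2*23 = -46)
M(A, g) = 75 (M(A, g) = 40 + 5*(1*7) = 40 + 5*7 = 40 + 35 = 75)
113 + M(-9, p) = 113 + 75 = 188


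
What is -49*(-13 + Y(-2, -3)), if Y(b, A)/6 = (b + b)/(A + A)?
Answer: 441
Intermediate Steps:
Y(b, A) = 6*b/A (Y(b, A) = 6*((b + b)/(A + A)) = 6*((2*b)/((2*A))) = 6*((2*b)*(1/(2*A))) = 6*(b/A) = 6*b/A)
-49*(-13 + Y(-2, -3)) = -49*(-13 + 6*(-2)/(-3)) = -49*(-13 + 6*(-2)*(-1/3)) = -49*(-13 + 4) = -49*(-9) = 441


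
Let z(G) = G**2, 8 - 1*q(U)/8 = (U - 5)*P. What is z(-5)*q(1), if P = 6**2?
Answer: 30400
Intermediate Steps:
P = 36
q(U) = 1504 - 288*U (q(U) = 64 - 8*(U - 5)*36 = 64 - 8*(-5 + U)*36 = 64 - 8*(-180 + 36*U) = 64 + (1440 - 288*U) = 1504 - 288*U)
z(-5)*q(1) = (-5)**2*(1504 - 288*1) = 25*(1504 - 288) = 25*1216 = 30400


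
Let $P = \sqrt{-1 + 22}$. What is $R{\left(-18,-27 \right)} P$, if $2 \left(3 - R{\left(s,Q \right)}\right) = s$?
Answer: $12 \sqrt{21} \approx 54.991$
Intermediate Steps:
$R{\left(s,Q \right)} = 3 - \frac{s}{2}$
$P = \sqrt{21} \approx 4.5826$
$R{\left(-18,-27 \right)} P = \left(3 - -9\right) \sqrt{21} = \left(3 + 9\right) \sqrt{21} = 12 \sqrt{21}$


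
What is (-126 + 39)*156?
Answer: -13572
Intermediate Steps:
(-126 + 39)*156 = -87*156 = -13572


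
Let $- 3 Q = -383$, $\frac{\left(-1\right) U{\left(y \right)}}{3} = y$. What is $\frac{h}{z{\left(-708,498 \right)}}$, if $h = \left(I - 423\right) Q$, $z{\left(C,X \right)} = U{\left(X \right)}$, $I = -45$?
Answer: $\frac{9958}{249} \approx 39.992$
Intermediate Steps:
$U{\left(y \right)} = - 3 y$
$Q = \frac{383}{3}$ ($Q = \left(- \frac{1}{3}\right) \left(-383\right) = \frac{383}{3} \approx 127.67$)
$z{\left(C,X \right)} = - 3 X$
$h = -59748$ ($h = \left(-45 - 423\right) \frac{383}{3} = \left(-468\right) \frac{383}{3} = -59748$)
$\frac{h}{z{\left(-708,498 \right)}} = - \frac{59748}{\left(-3\right) 498} = - \frac{59748}{-1494} = \left(-59748\right) \left(- \frac{1}{1494}\right) = \frac{9958}{249}$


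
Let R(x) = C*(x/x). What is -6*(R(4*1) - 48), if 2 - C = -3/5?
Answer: 1362/5 ≈ 272.40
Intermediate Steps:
C = 13/5 (C = 2 - (-3)/5 = 2 - 1*(-⅗) = 2 + ⅗ = 13/5 ≈ 2.6000)
R(x) = 13/5 (R(x) = 13*(x/x)/5 = (13/5)*1 = 13/5)
-6*(R(4*1) - 48) = -6*(13/5 - 48) = -6*(-227/5) = 1362/5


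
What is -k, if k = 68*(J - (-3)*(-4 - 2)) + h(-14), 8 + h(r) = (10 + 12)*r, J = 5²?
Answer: -160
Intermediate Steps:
J = 25
h(r) = -8 + 22*r (h(r) = -8 + (10 + 12)*r = -8 + 22*r)
k = 160 (k = 68*(25 - (-3)*(-4 - 2)) + (-8 + 22*(-14)) = 68*(25 - (-3)*(-6)) + (-8 - 308) = 68*(25 - 1*18) - 316 = 68*(25 - 18) - 316 = 68*7 - 316 = 476 - 316 = 160)
-k = -1*160 = -160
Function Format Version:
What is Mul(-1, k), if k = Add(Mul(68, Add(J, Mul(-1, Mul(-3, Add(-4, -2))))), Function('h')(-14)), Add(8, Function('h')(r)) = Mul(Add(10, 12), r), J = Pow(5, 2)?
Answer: -160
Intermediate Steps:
J = 25
Function('h')(r) = Add(-8, Mul(22, r)) (Function('h')(r) = Add(-8, Mul(Add(10, 12), r)) = Add(-8, Mul(22, r)))
k = 160 (k = Add(Mul(68, Add(25, Mul(-1, Mul(-3, Add(-4, -2))))), Add(-8, Mul(22, -14))) = Add(Mul(68, Add(25, Mul(-1, Mul(-3, -6)))), Add(-8, -308)) = Add(Mul(68, Add(25, Mul(-1, 18))), -316) = Add(Mul(68, Add(25, -18)), -316) = Add(Mul(68, 7), -316) = Add(476, -316) = 160)
Mul(-1, k) = Mul(-1, 160) = -160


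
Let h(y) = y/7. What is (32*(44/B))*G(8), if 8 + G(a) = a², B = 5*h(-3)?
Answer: -551936/15 ≈ -36796.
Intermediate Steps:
h(y) = y/7 (h(y) = y*(⅐) = y/7)
B = -15/7 (B = 5*((⅐)*(-3)) = 5*(-3/7) = -15/7 ≈ -2.1429)
G(a) = -8 + a²
(32*(44/B))*G(8) = (32*(44/(-15/7)))*(-8 + 8²) = (32*(44*(-7/15)))*(-8 + 64) = (32*(-308/15))*56 = -9856/15*56 = -551936/15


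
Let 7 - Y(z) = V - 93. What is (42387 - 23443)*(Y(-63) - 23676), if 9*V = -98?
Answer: -4017757184/9 ≈ -4.4642e+8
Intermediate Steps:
V = -98/9 (V = (⅑)*(-98) = -98/9 ≈ -10.889)
Y(z) = 998/9 (Y(z) = 7 - (-98/9 - 93) = 7 - 1*(-935/9) = 7 + 935/9 = 998/9)
(42387 - 23443)*(Y(-63) - 23676) = (42387 - 23443)*(998/9 - 23676) = 18944*(-212086/9) = -4017757184/9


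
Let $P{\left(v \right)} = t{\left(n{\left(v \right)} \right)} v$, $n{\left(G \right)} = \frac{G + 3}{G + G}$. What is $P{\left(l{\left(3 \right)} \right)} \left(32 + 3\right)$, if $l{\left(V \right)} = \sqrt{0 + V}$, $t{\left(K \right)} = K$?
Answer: $\frac{105}{2} + \frac{35 \sqrt{3}}{2} \approx 82.811$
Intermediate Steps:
$n{\left(G \right)} = \frac{3 + G}{2 G}$
$l{\left(V \right)} = \sqrt{V}$
$P{\left(v \right)} = \frac{3}{2} + \frac{v}{2}$ ($P{\left(v \right)} = \frac{3 + v}{2 v} v = \frac{3}{2} + \frac{v}{2}$)
$P{\left(l{\left(3 \right)} \right)} \left(32 + 3\right) = \left(\frac{3}{2} + \frac{\sqrt{3}}{2}\right) \left(32 + 3\right) = \left(\frac{3}{2} + \frac{\sqrt{3}}{2}\right) 35 = \frac{105}{2} + \frac{35 \sqrt{3}}{2}$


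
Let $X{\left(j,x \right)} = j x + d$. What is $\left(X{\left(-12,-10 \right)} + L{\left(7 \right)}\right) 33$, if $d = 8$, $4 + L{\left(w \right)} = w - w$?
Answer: $4092$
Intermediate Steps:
$L{\left(w \right)} = -4$ ($L{\left(w \right)} = -4 + \left(w - w\right) = -4 + 0 = -4$)
$X{\left(j,x \right)} = 8 + j x$ ($X{\left(j,x \right)} = j x + 8 = 8 + j x$)
$\left(X{\left(-12,-10 \right)} + L{\left(7 \right)}\right) 33 = \left(\left(8 - -120\right) - 4\right) 33 = \left(\left(8 + 120\right) - 4\right) 33 = \left(128 - 4\right) 33 = 124 \cdot 33 = 4092$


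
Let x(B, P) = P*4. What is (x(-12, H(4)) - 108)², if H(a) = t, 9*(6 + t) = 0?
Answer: 17424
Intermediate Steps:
t = -6 (t = -6 + (⅑)*0 = -6 + 0 = -6)
H(a) = -6
x(B, P) = 4*P
(x(-12, H(4)) - 108)² = (4*(-6) - 108)² = (-24 - 108)² = (-132)² = 17424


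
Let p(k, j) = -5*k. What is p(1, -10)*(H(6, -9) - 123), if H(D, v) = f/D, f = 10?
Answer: 1820/3 ≈ 606.67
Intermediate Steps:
H(D, v) = 10/D
p(1, -10)*(H(6, -9) - 123) = (-5*1)*(10/6 - 123) = -5*(10*(⅙) - 123) = -5*(5/3 - 123) = -5*(-364/3) = 1820/3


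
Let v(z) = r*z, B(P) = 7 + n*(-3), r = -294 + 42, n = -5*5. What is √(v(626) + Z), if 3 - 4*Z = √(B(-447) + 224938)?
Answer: √(-631005 - 2*√56255)/2 ≈ 397.33*I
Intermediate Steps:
n = -25
r = -252
B(P) = 82 (B(P) = 7 - 25*(-3) = 7 + 75 = 82)
v(z) = -252*z
Z = ¾ - √56255/2 (Z = ¾ - √(82 + 224938)/4 = ¾ - √56255/2 ≈ -117.84)
√(v(626) + Z) = √(-252*626 + (¾ - √56255/2)) = √(-157752 + (¾ - √56255/2)) = √(-631005/4 - √56255/2)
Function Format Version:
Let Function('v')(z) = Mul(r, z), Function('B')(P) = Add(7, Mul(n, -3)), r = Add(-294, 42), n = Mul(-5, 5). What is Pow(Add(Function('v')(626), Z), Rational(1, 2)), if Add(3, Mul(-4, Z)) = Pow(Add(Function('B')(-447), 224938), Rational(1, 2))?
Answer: Mul(Rational(1, 2), Pow(Add(-631005, Mul(-2, Pow(56255, Rational(1, 2)))), Rational(1, 2))) ≈ Mul(397.33, I)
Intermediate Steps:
n = -25
r = -252
Function('B')(P) = 82 (Function('B')(P) = Add(7, Mul(-25, -3)) = Add(7, 75) = 82)
Function('v')(z) = Mul(-252, z)
Z = Add(Rational(3, 4), Mul(Rational(-1, 2), Pow(56255, Rational(1, 2)))) (Z = Add(Rational(3, 4), Mul(Rational(-1, 4), Pow(Add(82, 224938), Rational(1, 2)))) = Add(Rational(3, 4), Mul(Rational(-1, 4), Pow(225020, Rational(1, 2)))) = Add(Rational(3, 4), Mul(Rational(-1, 4), Mul(2, Pow(56255, Rational(1, 2))))) = Add(Rational(3, 4), Mul(Rational(-1, 2), Pow(56255, Rational(1, 2)))) ≈ -117.84)
Pow(Add(Function('v')(626), Z), Rational(1, 2)) = Pow(Add(Mul(-252, 626), Add(Rational(3, 4), Mul(Rational(-1, 2), Pow(56255, Rational(1, 2))))), Rational(1, 2)) = Pow(Add(-157752, Add(Rational(3, 4), Mul(Rational(-1, 2), Pow(56255, Rational(1, 2))))), Rational(1, 2)) = Pow(Add(Rational(-631005, 4), Mul(Rational(-1, 2), Pow(56255, Rational(1, 2)))), Rational(1, 2))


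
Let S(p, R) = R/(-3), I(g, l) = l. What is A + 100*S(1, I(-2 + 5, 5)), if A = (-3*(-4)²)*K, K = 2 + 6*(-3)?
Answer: 1804/3 ≈ 601.33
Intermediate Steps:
K = -16 (K = 2 - 18 = -16)
A = 768 (A = -3*(-4)²*(-16) = -3*16*(-16) = -48*(-16) = 768)
S(p, R) = -R/3 (S(p, R) = R*(-⅓) = -R/3)
A + 100*S(1, I(-2 + 5, 5)) = 768 + 100*(-⅓*5) = 768 + 100*(-5/3) = 768 - 500/3 = 1804/3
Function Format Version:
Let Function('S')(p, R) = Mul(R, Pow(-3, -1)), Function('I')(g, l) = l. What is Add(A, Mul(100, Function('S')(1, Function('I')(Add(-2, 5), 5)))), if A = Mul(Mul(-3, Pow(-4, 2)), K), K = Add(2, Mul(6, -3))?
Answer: Rational(1804, 3) ≈ 601.33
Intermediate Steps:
K = -16 (K = Add(2, -18) = -16)
A = 768 (A = Mul(Mul(-3, Pow(-4, 2)), -16) = Mul(Mul(-3, 16), -16) = Mul(-48, -16) = 768)
Function('S')(p, R) = Mul(Rational(-1, 3), R) (Function('S')(p, R) = Mul(R, Rational(-1, 3)) = Mul(Rational(-1, 3), R))
Add(A, Mul(100, Function('S')(1, Function('I')(Add(-2, 5), 5)))) = Add(768, Mul(100, Mul(Rational(-1, 3), 5))) = Add(768, Mul(100, Rational(-5, 3))) = Add(768, Rational(-500, 3)) = Rational(1804, 3)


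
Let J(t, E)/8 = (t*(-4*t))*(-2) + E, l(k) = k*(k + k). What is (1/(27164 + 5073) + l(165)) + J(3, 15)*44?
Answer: 2742530539/32237 ≈ 85074.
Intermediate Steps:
l(k) = 2*k² (l(k) = k*(2*k) = 2*k²)
J(t, E) = 8*E + 64*t² (J(t, E) = 8*((t*(-4*t))*(-2) + E) = 8*(-4*t²*(-2) + E) = 8*(8*t² + E) = 8*(E + 8*t²) = 8*E + 64*t²)
(1/(27164 + 5073) + l(165)) + J(3, 15)*44 = (1/(27164 + 5073) + 2*165²) + (8*15 + 64*3²)*44 = (1/32237 + 2*27225) + (120 + 64*9)*44 = (1/32237 + 54450) + (120 + 576)*44 = 1755304651/32237 + 696*44 = 1755304651/32237 + 30624 = 2742530539/32237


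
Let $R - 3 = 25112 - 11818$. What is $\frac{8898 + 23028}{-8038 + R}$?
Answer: $\frac{10642}{1753} \approx 6.0707$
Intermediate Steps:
$R = 13297$ ($R = 3 + \left(25112 - 11818\right) = 3 + 13294 = 13297$)
$\frac{8898 + 23028}{-8038 + R} = \frac{8898 + 23028}{-8038 + 13297} = \frac{31926}{5259} = 31926 \cdot \frac{1}{5259} = \frac{10642}{1753}$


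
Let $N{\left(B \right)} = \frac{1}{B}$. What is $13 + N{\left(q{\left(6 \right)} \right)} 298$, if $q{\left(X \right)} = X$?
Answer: $\frac{188}{3} \approx 62.667$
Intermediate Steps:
$13 + N{\left(q{\left(6 \right)} \right)} 298 = 13 + \frac{1}{6} \cdot 298 = 13 + \frac{149}{3} = \frac{188}{3}$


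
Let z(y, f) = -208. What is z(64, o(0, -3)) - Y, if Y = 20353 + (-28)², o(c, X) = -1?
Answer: -21345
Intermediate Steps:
Y = 21137 (Y = 20353 + 784 = 21137)
z(64, o(0, -3)) - Y = -208 - 1*21137 = -208 - 21137 = -21345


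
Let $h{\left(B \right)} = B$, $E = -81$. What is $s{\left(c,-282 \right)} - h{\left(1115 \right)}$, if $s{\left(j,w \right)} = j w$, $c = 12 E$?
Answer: $272989$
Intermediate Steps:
$c = -972$ ($c = 12 \left(-81\right) = -972$)
$s{\left(c,-282 \right)} - h{\left(1115 \right)} = \left(-972\right) \left(-282\right) - 1115 = 274104 - 1115 = 272989$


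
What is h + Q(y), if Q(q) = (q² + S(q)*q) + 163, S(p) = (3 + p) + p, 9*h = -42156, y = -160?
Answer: 71799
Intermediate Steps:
h = -4684 (h = (⅑)*(-42156) = -4684)
S(p) = 3 + 2*p
Q(q) = 163 + q² + q*(3 + 2*q) (Q(q) = (q² + (3 + 2*q)*q) + 163 = (q² + q*(3 + 2*q)) + 163 = 163 + q² + q*(3 + 2*q))
h + Q(y) = -4684 + (163 + 3*(-160) + 3*(-160)²) = -4684 + (163 - 480 + 3*25600) = -4684 + (163 - 480 + 76800) = -4684 + 76483 = 71799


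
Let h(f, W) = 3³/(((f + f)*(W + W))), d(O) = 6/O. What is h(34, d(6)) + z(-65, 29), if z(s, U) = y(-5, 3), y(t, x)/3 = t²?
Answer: 10227/136 ≈ 75.198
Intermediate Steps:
y(t, x) = 3*t²
z(s, U) = 75 (z(s, U) = 3*(-5)² = 3*25 = 75)
h(f, W) = 27/(4*W*f) (h(f, W) = 27/(((2*f)*(2*W))) = 27/((4*W*f)) = 27*(1/(4*W*f)) = 27/(4*W*f))
h(34, d(6)) + z(-65, 29) = (27/4)/((6/6)*34) + 75 = (27/4)*(1/34)/(6*(⅙)) + 75 = (27/4)*(1/34)/1 + 75 = (27/4)*1*(1/34) + 75 = 27/136 + 75 = 10227/136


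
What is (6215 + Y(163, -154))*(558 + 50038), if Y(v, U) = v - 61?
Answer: 319614932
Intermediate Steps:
Y(v, U) = -61 + v
(6215 + Y(163, -154))*(558 + 50038) = (6215 + (-61 + 163))*(558 + 50038) = (6215 + 102)*50596 = 6317*50596 = 319614932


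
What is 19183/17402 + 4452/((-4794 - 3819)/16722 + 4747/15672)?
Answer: -1127902710968465/53756326778 ≈ -20982.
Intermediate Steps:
19183/17402 + 4452/((-4794 - 3819)/16722 + 4747/15672) = 19183*(1/17402) + 4452/(-8613*1/16722 + 4747*(1/15672)) = 19183/17402 + 4452/(-957/1858 + 4747/15672) = 19183/17402 + 4452/(-3089089/14559288) = 19183/17402 + 4452*(-14559288/3089089) = 19183/17402 - 64817950176/3089089 = -1127902710968465/53756326778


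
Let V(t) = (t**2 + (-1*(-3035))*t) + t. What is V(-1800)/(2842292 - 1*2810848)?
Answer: -556200/7861 ≈ -70.754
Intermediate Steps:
V(t) = t**2 + 3036*t (V(t) = (t**2 + 3035*t) + t = t**2 + 3036*t)
V(-1800)/(2842292 - 1*2810848) = (-1800*(3036 - 1800))/(2842292 - 1*2810848) = (-1800*1236)/(2842292 - 2810848) = -2224800/31444 = -2224800*1/31444 = -556200/7861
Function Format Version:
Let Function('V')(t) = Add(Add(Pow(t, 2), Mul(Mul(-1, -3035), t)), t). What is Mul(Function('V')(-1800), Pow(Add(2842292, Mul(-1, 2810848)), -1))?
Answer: Rational(-556200, 7861) ≈ -70.754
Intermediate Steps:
Function('V')(t) = Add(Pow(t, 2), Mul(3036, t)) (Function('V')(t) = Add(Add(Pow(t, 2), Mul(3035, t)), t) = Add(Pow(t, 2), Mul(3036, t)))
Mul(Function('V')(-1800), Pow(Add(2842292, Mul(-1, 2810848)), -1)) = Mul(Mul(-1800, Add(3036, -1800)), Pow(Add(2842292, Mul(-1, 2810848)), -1)) = Mul(Mul(-1800, 1236), Pow(Add(2842292, -2810848), -1)) = Mul(-2224800, Pow(31444, -1)) = Mul(-2224800, Rational(1, 31444)) = Rational(-556200, 7861)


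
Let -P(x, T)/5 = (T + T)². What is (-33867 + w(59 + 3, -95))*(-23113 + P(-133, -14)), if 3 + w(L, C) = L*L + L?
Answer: 810016812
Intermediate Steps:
P(x, T) = -20*T² (P(x, T) = -5*(T + T)² = -5*4*T² = -20*T²)
w(L, C) = -3 + L + L² (w(L, C) = -3 + (L*L + L) = -3 + (L² + L) = -3 + (L + L²) = -3 + L + L²)
(-33867 + w(59 + 3, -95))*(-23113 + P(-133, -14)) = (-33867 + (-3 + (59 + 3) + (59 + 3)²))*(-23113 - 20*(-14)²) = (-33867 + (-3 + 62 + 62²))*(-23113 - 20*196) = (-33867 + (-3 + 62 + 3844))*(-23113 - 3920) = (-33867 + 3903)*(-27033) = -29964*(-27033) = 810016812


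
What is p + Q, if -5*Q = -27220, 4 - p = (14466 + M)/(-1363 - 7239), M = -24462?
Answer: 1378050/253 ≈ 5446.8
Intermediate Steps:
p = 718/253 (p = 4 - (14466 - 24462)/(-1363 - 7239) = 4 - (-9996)/(-8602) = 4 - (-9996)*(-1)/8602 = 4 - 1*294/253 = 4 - 294/253 = 718/253 ≈ 2.8379)
Q = 5444 (Q = -⅕*(-27220) = 5444)
p + Q = 718/253 + 5444 = 1378050/253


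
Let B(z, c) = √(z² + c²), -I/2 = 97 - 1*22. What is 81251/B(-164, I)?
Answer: 81251*√12349/24698 ≈ 365.58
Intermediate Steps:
I = -150 (I = -2*(97 - 1*22) = -2*(97 - 22) = -2*75 = -150)
B(z, c) = √(c² + z²)
81251/B(-164, I) = 81251/(√((-150)² + (-164)²)) = 81251/(√(22500 + 26896)) = 81251/(√49396) = 81251/((2*√12349)) = 81251*(√12349/24698) = 81251*√12349/24698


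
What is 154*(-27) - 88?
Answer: -4246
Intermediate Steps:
154*(-27) - 88 = -4158 - 88 = -4246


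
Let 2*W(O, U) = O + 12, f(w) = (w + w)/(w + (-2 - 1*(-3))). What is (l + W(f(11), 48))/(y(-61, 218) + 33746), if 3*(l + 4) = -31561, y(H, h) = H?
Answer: -126209/404220 ≈ -0.31223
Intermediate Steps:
f(w) = 2*w/(1 + w) (f(w) = (2*w)/(w + (-2 + 3)) = (2*w)/(w + 1) = (2*w)/(1 + w) = 2*w/(1 + w))
l = -31573/3 (l = -4 + (⅓)*(-31561) = -4 - 31561/3 = -31573/3 ≈ -10524.)
W(O, U) = 6 + O/2 (W(O, U) = (O + 12)/2 = (12 + O)/2 = 6 + O/2)
(l + W(f(11), 48))/(y(-61, 218) + 33746) = (-31573/3 + (6 + (2*11/(1 + 11))/2))/(-61 + 33746) = (-31573/3 + (6 + (2*11/12)/2))/33685 = (-31573/3 + (6 + (2*11*(1/12))/2))*(1/33685) = (-31573/3 + (6 + (½)*(11/6)))*(1/33685) = (-31573/3 + (6 + 11/12))*(1/33685) = (-31573/3 + 83/12)*(1/33685) = -126209/12*1/33685 = -126209/404220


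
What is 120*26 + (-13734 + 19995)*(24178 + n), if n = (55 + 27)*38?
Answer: 170890854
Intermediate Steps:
n = 3116 (n = 82*38 = 3116)
120*26 + (-13734 + 19995)*(24178 + n) = 120*26 + (-13734 + 19995)*(24178 + 3116) = 3120 + 6261*27294 = 3120 + 170887734 = 170890854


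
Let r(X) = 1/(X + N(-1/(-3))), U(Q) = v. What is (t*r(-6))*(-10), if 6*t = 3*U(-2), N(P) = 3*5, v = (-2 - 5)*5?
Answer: 175/9 ≈ 19.444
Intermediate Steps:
v = -35 (v = -7*5 = -35)
N(P) = 15
U(Q) = -35
r(X) = 1/(15 + X) (r(X) = 1/(X + 15) = 1/(15 + X))
t = -35/2 (t = (3*(-35))/6 = (⅙)*(-105) = -35/2 ≈ -17.500)
(t*r(-6))*(-10) = -35/(2*(15 - 6))*(-10) = -35/2/9*(-10) = -35/2*⅑*(-10) = -35/18*(-10) = 175/9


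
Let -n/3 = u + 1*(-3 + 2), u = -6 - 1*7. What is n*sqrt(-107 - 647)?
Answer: 42*I*sqrt(754) ≈ 1153.3*I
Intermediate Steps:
u = -13 (u = -6 - 7 = -13)
n = 42 (n = -3*(-13 + 1*(-3 + 2)) = -3*(-13 + 1*(-1)) = -3*(-13 - 1) = -3*(-14) = 42)
n*sqrt(-107 - 647) = 42*sqrt(-107 - 647) = 42*sqrt(-754) = 42*(I*sqrt(754)) = 42*I*sqrt(754)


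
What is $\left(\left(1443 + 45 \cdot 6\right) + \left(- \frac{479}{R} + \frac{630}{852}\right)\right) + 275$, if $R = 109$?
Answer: $\frac{30713691}{15478} \approx 1984.3$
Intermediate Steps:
$\left(\left(1443 + 45 \cdot 6\right) + \left(- \frac{479}{R} + \frac{630}{852}\right)\right) + 275 = \left(\left(1443 + 45 \cdot 6\right) + \left(- \frac{479}{109} + \frac{630}{852}\right)\right) + 275 = \left(\left(1443 + 270\right) + \left(\left(-479\right) \frac{1}{109} + 630 \cdot \frac{1}{852}\right)\right) + 275 = \left(1713 + \left(- \frac{479}{109} + \frac{105}{142}\right)\right) + 275 = \left(1713 - \frac{56573}{15478}\right) + 275 = \frac{26457241}{15478} + 275 = \frac{30713691}{15478}$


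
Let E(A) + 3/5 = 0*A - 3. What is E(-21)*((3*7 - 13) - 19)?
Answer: 198/5 ≈ 39.600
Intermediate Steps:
E(A) = -18/5 (E(A) = -3/5 + (0*A - 3) = -3/5 + (0 - 3) = -3/5 - 3 = -18/5)
E(-21)*((3*7 - 13) - 19) = -18*((3*7 - 13) - 19)/5 = -18*((21 - 13) - 19)/5 = -18*(8 - 19)/5 = -18/5*(-11) = 198/5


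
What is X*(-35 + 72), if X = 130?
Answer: 4810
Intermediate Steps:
X*(-35 + 72) = 130*(-35 + 72) = 130*37 = 4810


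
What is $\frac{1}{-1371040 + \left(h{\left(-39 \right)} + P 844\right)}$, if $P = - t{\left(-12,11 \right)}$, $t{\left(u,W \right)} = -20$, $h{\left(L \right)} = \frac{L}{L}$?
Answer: $- \frac{1}{1354159} \approx -7.3847 \cdot 10^{-7}$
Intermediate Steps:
$h{\left(L \right)} = 1$
$P = 20$ ($P = \left(-1\right) \left(-20\right) = 20$)
$\frac{1}{-1371040 + \left(h{\left(-39 \right)} + P 844\right)} = \frac{1}{-1371040 + \left(1 + 20 \cdot 844\right)} = \frac{1}{-1371040 + \left(1 + 16880\right)} = \frac{1}{-1371040 + 16881} = \frac{1}{-1354159} = - \frac{1}{1354159}$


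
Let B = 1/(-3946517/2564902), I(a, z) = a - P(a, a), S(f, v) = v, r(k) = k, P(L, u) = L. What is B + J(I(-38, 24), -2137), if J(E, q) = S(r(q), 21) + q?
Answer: -8353394874/3946517 ≈ -2116.6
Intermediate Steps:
I(a, z) = 0 (I(a, z) = a - a = 0)
B = -2564902/3946517 (B = 1/(-3946517*1/2564902) = 1/(-3946517/2564902) = -2564902/3946517 ≈ -0.64992)
J(E, q) = 21 + q
B + J(I(-38, 24), -2137) = -2564902/3946517 + (21 - 2137) = -2564902/3946517 - 2116 = -8353394874/3946517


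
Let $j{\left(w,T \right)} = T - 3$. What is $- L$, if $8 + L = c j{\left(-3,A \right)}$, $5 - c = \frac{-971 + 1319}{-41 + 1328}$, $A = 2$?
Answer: $\frac{5461}{429} \approx 12.73$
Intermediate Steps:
$j{\left(w,T \right)} = -3 + T$
$c = \frac{2029}{429}$ ($c = 5 - \frac{-971 + 1319}{-41 + 1328} = 5 - \frac{348}{1287} = 5 - 348 \cdot \frac{1}{1287} = 5 - \frac{116}{429} = \frac{2029}{429} \approx 4.7296$)
$L = - \frac{5461}{429}$ ($L = -8 + \frac{2029 \left(-3 + 2\right)}{429} = -8 + \frac{2029}{429} \left(-1\right) = -8 - \frac{2029}{429} = - \frac{5461}{429} \approx -12.73$)
$- L = \left(-1\right) \left(- \frac{5461}{429}\right) = \frac{5461}{429}$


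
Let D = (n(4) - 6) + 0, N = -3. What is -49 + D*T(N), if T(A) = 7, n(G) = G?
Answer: -63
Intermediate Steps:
D = -2 (D = (4 - 6) + 0 = -2 + 0 = -2)
-49 + D*T(N) = -49 - 2*7 = -49 - 14 = -63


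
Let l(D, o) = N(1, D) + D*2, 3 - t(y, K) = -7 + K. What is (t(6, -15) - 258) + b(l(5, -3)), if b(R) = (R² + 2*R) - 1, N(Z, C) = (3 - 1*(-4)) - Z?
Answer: 54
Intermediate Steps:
t(y, K) = 10 - K (t(y, K) = 3 - (-7 + K) = 3 + (7 - K) = 10 - K)
N(Z, C) = 7 - Z (N(Z, C) = (3 + 4) - Z = 7 - Z)
l(D, o) = 6 + 2*D (l(D, o) = (7 - 1*1) + D*2 = (7 - 1) + 2*D = 6 + 2*D)
b(R) = -1 + R² + 2*R
(t(6, -15) - 258) + b(l(5, -3)) = ((10 - 1*(-15)) - 258) + (-1 + (6 + 2*5)² + 2*(6 + 2*5)) = ((10 + 15) - 258) + (-1 + (6 + 10)² + 2*(6 + 10)) = (25 - 258) + (-1 + 16² + 2*16) = -233 + (-1 + 256 + 32) = -233 + 287 = 54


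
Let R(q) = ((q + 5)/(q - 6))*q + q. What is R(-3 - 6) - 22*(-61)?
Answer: 6653/5 ≈ 1330.6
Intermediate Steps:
R(q) = q + q*(5 + q)/(-6 + q) (R(q) = ((5 + q)/(-6 + q))*q + q = q*(5 + q)/(-6 + q) + q = q + q*(5 + q)/(-6 + q))
R(-3 - 6) - 22*(-61) = (-3 - 6)*(-1 + 2*(-3 - 6))/(-6 + (-3 - 6)) - 22*(-61) = -9*(-1 + 2*(-9))/(-6 - 9) + 1342 = -9*(-1 - 18)/(-15) + 1342 = -9*(-1/15)*(-19) + 1342 = -57/5 + 1342 = 6653/5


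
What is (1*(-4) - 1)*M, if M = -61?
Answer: 305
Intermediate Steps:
(1*(-4) - 1)*M = (1*(-4) - 1)*(-61) = (-4 - 1)*(-61) = -5*(-61) = 305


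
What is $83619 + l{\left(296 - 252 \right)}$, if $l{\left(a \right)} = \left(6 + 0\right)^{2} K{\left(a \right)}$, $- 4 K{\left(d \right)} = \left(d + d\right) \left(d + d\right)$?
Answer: $13923$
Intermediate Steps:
$K{\left(d \right)} = - d^{2}$ ($K{\left(d \right)} = - \frac{\left(d + d\right) \left(d + d\right)}{4} = - \frac{2 d 2 d}{4} = - \frac{4 d^{2}}{4} = - d^{2}$)
$l{\left(a \right)} = - 36 a^{2}$ ($l{\left(a \right)} = \left(6 + 0\right)^{2} \left(- a^{2}\right) = 6^{2} \left(- a^{2}\right) = 36 \left(- a^{2}\right) = - 36 a^{2}$)
$83619 + l{\left(296 - 252 \right)} = 83619 - 36 \left(296 - 252\right)^{2} = 83619 - 36 \cdot 44^{2} = 83619 - 69696 = 13923$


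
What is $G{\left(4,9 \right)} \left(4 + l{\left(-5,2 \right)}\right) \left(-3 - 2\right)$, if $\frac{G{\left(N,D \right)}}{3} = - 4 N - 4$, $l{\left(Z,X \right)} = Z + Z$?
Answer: $-1800$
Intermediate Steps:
$l{\left(Z,X \right)} = 2 Z$
$G{\left(N,D \right)} = -12 - 12 N$ ($G{\left(N,D \right)} = 3 \left(- 4 N - 4\right) = 3 \left(-4 - 4 N\right) = -12 - 12 N$)
$G{\left(4,9 \right)} \left(4 + l{\left(-5,2 \right)}\right) \left(-3 - 2\right) = \left(-12 - 48\right) \left(4 + 2 \left(-5\right)\right) \left(-3 - 2\right) = \left(-12 - 48\right) \left(4 - 10\right) \left(-5\right) = - 60 \left(\left(-6\right) \left(-5\right)\right) = \left(-60\right) 30 = -1800$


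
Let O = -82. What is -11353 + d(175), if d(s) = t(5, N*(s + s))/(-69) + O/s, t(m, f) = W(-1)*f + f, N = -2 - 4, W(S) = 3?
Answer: -45207711/4025 ≈ -11232.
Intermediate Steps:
N = -6
t(m, f) = 4*f (t(m, f) = 3*f + f = 4*f)
d(s) = -82/s + 16*s/23 (d(s) = (4*(-6*(s + s)))/(-69) - 82/s = (4*(-12*s))*(-1/69) - 82/s = -48*s*(-1/69) - 82/s = 16*s/23 - 82/s = -82/s + 16*s/23)
-11353 + d(175) = -11353 + (-82/175 + (16/23)*175) = -11353 + (-82*1/175 + 2800/23) = -11353 + (-82/175 + 2800/23) = -11353 + 488114/4025 = -45207711/4025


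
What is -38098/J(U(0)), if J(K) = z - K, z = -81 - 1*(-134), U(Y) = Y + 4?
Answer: -38098/49 ≈ -777.51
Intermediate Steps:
U(Y) = 4 + Y
z = 53 (z = -81 + 134 = 53)
J(K) = 53 - K
-38098/J(U(0)) = -38098/(53 - (4 + 0)) = -38098/(53 - 1*4) = -38098/(53 - 4) = -38098/49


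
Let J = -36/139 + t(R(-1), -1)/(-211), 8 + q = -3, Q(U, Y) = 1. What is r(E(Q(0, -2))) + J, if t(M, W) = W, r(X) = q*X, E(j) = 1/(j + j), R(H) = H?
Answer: -337533/58658 ≈ -5.7543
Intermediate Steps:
E(j) = 1/(2*j)
q = -11 (q = -8 - 3 = -11)
r(X) = -11*X
J = -7457/29329 (J = -36/139 - 1/(-211) = -36*1/139 - 1*(-1/211) = -36/139 + 1/211 = -7457/29329 ≈ -0.25425)
r(E(Q(0, -2))) + J = -11/(2*1) - 7457/29329 = -11/2 - 7457/29329 = -337533/58658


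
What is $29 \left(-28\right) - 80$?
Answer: $-892$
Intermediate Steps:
$29 \left(-28\right) - 80 = -812 - 80 = -892$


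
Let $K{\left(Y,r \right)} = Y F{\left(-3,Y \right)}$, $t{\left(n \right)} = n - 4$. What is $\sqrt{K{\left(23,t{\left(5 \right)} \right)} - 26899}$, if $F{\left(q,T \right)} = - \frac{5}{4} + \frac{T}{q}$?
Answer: $\frac{i \sqrt{975747}}{6} \approx 164.63 i$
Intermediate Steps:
$F{\left(q,T \right)} = - \frac{5}{4} + \frac{T}{q}$ ($F{\left(q,T \right)} = \left(-5\right) \frac{1}{4} + \frac{T}{q} = - \frac{5}{4} + \frac{T}{q}$)
$t{\left(n \right)} = -4 + n$
$K{\left(Y,r \right)} = Y \left(- \frac{5}{4} - \frac{Y}{3}\right)$ ($K{\left(Y,r \right)} = Y \left(- \frac{5}{4} + \frac{Y}{-3}\right) = Y \left(- \frac{5}{4} + Y \left(- \frac{1}{3}\right)\right) = Y \left(- \frac{5}{4} - \frac{Y}{3}\right)$)
$\sqrt{K{\left(23,t{\left(5 \right)} \right)} - 26899} = \sqrt{\frac{1}{12} \cdot 23 \left(-15 - 92\right) - 26899} = \sqrt{\frac{1}{12} \cdot 23 \left(-107\right) - 26899} = \sqrt{- \frac{2461}{12} - 26899} = \sqrt{- \frac{325249}{12}} = \frac{i \sqrt{975747}}{6}$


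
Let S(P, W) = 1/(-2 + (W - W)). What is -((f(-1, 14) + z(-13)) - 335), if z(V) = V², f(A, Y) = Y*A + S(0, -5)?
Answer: 361/2 ≈ 180.50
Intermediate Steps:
S(P, W) = -½ (S(P, W) = 1/(-2 + 0) = 1/(-2) = -½)
f(A, Y) = -½ + A*Y (f(A, Y) = Y*A - ½ = A*Y - ½ = -½ + A*Y)
-((f(-1, 14) + z(-13)) - 335) = -(((-½ - 1*14) + (-13)²) - 335) = -(((-½ - 14) + 169) - 335) = -((-29/2 + 169) - 335) = -(309/2 - 335) = -1*(-361/2) = 361/2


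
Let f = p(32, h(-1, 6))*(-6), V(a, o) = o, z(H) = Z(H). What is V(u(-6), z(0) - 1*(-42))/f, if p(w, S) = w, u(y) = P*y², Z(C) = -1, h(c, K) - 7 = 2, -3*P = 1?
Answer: -41/192 ≈ -0.21354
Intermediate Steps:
P = -⅓ (P = -⅓*1 = -⅓ ≈ -0.33333)
h(c, K) = 9 (h(c, K) = 7 + 2 = 9)
u(y) = -y²/3
z(H) = -1
f = -192 (f = 32*(-6) = -192)
V(u(-6), z(0) - 1*(-42))/f = (-1 - 1*(-42))/(-192) = (-1 + 42)*(-1/192) = 41*(-1/192) = -41/192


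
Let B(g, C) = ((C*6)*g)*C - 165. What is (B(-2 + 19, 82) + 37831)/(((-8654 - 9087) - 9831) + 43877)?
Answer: 723514/16305 ≈ 44.374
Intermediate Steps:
B(g, C) = -165 + 6*g*C² (B(g, C) = ((6*C)*g)*C - 165 = (6*C*g)*C - 165 = 6*g*C² - 165 = -165 + 6*g*C²)
(B(-2 + 19, 82) + 37831)/(((-8654 - 9087) - 9831) + 43877) = ((-165 + 6*(-2 + 19)*82²) + 37831)/(((-8654 - 9087) - 9831) + 43877) = ((-165 + 6*17*6724) + 37831)/((-17741 - 9831) + 43877) = ((-165 + 685848) + 37831)/(-27572 + 43877) = (685683 + 37831)/16305 = 723514*(1/16305) = 723514/16305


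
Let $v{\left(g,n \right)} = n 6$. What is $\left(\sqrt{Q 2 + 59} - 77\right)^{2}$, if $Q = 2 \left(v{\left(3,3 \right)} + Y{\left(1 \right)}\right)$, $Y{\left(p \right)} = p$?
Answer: $6064 - 462 \sqrt{15} \approx 4274.7$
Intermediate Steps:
$v{\left(g,n \right)} = 6 n$
$Q = 38$ ($Q = 2 \left(6 \cdot 3 + 1\right) = 2 \left(18 + 1\right) = 2 \cdot 19 = 38$)
$\left(\sqrt{Q 2 + 59} - 77\right)^{2} = \left(\sqrt{38 \cdot 2 + 59} - 77\right)^{2} = \left(\sqrt{76 + 59} - 77\right)^{2} = \left(\sqrt{135} - 77\right)^{2} = \left(3 \sqrt{15} - 77\right)^{2} = \left(-77 + 3 \sqrt{15}\right)^{2}$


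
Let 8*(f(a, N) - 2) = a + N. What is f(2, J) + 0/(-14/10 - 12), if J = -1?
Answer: 17/8 ≈ 2.1250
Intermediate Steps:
f(a, N) = 2 + N/8 + a/8 (f(a, N) = 2 + (a + N)/8 = 2 + (N + a)/8 = 2 + (N/8 + a/8) = 2 + N/8 + a/8)
f(2, J) + 0/(-14/10 - 12) = (2 + (1/8)*(-1) + (1/8)*2) + 0/(-14/10 - 12) = (2 - 1/8 + 1/4) + 0/(-14*1/10 - 12) = 17/8 + 0/(-7/5 - 12) = 17/8 + 0/(-67/5) = 17/8 - 5/67*0 = 17/8 + 0 = 17/8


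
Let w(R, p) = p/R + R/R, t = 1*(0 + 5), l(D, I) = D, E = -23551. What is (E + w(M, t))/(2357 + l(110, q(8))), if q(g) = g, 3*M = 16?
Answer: -376785/39472 ≈ -9.5456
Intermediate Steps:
M = 16/3 (M = (⅓)*16 = 16/3 ≈ 5.3333)
t = 5 (t = 1*5 = 5)
w(R, p) = 1 + p/R (w(R, p) = p/R + 1 = 1 + p/R)
(E + w(M, t))/(2357 + l(110, q(8))) = (-23551 + (16/3 + 5)/(16/3))/(2357 + 110) = (-23551 + (3/16)*(31/3))/2467 = (-23551 + 31/16)*(1/2467) = -376785/16*1/2467 = -376785/39472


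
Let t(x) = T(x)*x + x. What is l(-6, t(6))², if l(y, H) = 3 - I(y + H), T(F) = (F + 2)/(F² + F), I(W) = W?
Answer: 169/49 ≈ 3.4490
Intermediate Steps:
T(F) = (2 + F)/(F + F²)
t(x) = x + (2 + x)/(1 + x) (t(x) = ((2 + x)/(x*(1 + x)))*x + x = (2 + x)/(1 + x) + x = x + (2 + x)/(1 + x))
l(y, H) = 3 - H - y (l(y, H) = 3 - (y + H) = 3 - (H + y) = 3 + (-H - y) = 3 - H - y)
l(-6, t(6))² = (3 - (2 + 6 + 6*(1 + 6))/(1 + 6) - 1*(-6))² = (3 - (2 + 6 + 6*7)/7 + 6)² = (3 - (2 + 6 + 42)/7 + 6)² = (3 - 50/7 + 6)² = (13/7)² = 169/49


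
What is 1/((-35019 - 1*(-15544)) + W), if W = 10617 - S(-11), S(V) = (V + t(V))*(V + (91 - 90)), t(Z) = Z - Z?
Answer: -1/8968 ≈ -0.00011151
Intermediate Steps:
t(Z) = 0
S(V) = V*(1 + V) (S(V) = (V + 0)*(V + (91 - 90)) = V*(V + 1) = V*(1 + V))
W = 10507 (W = 10617 - (-11)*(1 - 11) = 10617 - (-11)*(-10) = 10617 - 1*110 = 10617 - 110 = 10507)
1/((-35019 - 1*(-15544)) + W) = 1/((-35019 - 1*(-15544)) + 10507) = 1/((-35019 + 15544) + 10507) = 1/(-19475 + 10507) = 1/(-8968) = -1/8968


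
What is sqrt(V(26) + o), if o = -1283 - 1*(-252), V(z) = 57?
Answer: I*sqrt(974) ≈ 31.209*I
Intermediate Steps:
o = -1031 (o = -1283 + 252 = -1031)
sqrt(V(26) + o) = sqrt(57 - 1031) = sqrt(-974) = I*sqrt(974)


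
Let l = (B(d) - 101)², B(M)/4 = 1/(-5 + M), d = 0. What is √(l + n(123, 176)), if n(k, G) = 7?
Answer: 2*√64814/5 ≈ 101.83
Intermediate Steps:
B(M) = 4/(-5 + M)
l = 259081/25 (l = (4/(-5 + 0) - 101)² = (4/(-5) - 101)² = (4*(-⅕) - 101)² = (-⅘ - 101)² = (-509/5)² = 259081/25 ≈ 10363.)
√(l + n(123, 176)) = √(259081/25 + 7) = √(259256/25) = 2*√64814/5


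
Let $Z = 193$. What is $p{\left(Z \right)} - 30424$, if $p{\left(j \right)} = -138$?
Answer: $-30562$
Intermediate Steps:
$p{\left(Z \right)} - 30424 = -138 - 30424 = -30562$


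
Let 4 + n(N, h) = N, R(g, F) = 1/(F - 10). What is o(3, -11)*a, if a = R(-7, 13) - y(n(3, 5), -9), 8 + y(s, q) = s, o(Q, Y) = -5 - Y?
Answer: 56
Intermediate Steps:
R(g, F) = 1/(-10 + F)
n(N, h) = -4 + N
y(s, q) = -8 + s
a = 28/3 (a = 1/(-10 + 13) - (-8 + (-4 + 3)) = 1/3 - (-8 - 1) = 1/3 - 1*(-9) = 1/3 + 9 = 28/3 ≈ 9.3333)
o(3, -11)*a = (-5 - 1*(-11))*(28/3) = (-5 + 11)*(28/3) = 6*(28/3) = 56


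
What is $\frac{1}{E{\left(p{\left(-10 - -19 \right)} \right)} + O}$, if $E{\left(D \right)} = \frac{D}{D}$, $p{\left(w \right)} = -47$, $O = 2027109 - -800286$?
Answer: $\frac{1}{2827396} \approx 3.5368 \cdot 10^{-7}$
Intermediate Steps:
$O = 2827395$ ($O = 2027109 + 800286 = 2827395$)
$E{\left(D \right)} = 1$
$\frac{1}{E{\left(p{\left(-10 - -19 \right)} \right)} + O} = \frac{1}{1 + 2827395} = \frac{1}{2827396}$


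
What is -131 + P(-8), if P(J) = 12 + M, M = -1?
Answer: -120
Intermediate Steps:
P(J) = 11 (P(J) = 12 - 1 = 11)
-131 + P(-8) = -131 + 11 = -120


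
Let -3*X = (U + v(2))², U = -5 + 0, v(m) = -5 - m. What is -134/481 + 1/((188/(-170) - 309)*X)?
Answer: -169500203/608576592 ≈ -0.27852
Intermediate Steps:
U = -5
X = -48 (X = -(-5 + (-5 - 1*2))²/3 = -(-5 + (-5 - 2))²/3 = -(-5 - 7)²/3 = -⅓*(-12)² = -⅓*144 = -48)
-134/481 + 1/((188/(-170) - 309)*X) = -134/481 + 1/(188/(-170) - 309*(-48)) = -134*1/481 - 1/48/(188*(-1/170) - 309) = -134/481 - 1/48/(-94/85 - 309) = -134/481 - 1/48/(-26359/85) = -134/481 - 85/26359*(-1/48) = -134/481 + 85/1265232 = -169500203/608576592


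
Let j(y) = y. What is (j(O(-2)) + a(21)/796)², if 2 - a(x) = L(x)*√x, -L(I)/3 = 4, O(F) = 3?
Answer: 1428781/158404 + 3585*√21/39601 ≈ 9.4347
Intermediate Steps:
L(I) = -12 (L(I) = -3*4 = -12)
a(x) = 2 + 12*√x (a(x) = 2 - (-12)*√x = 2 + 12*√x)
(j(O(-2)) + a(21)/796)² = (3 + (2 + 12*√21)/796)² = (3 + (2 + 12*√21)*(1/796))² = (3 + (1/398 + 3*√21/199))² = (1195/398 + 3*√21/199)²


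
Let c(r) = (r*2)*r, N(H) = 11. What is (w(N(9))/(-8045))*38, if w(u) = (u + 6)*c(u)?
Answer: -156332/8045 ≈ -19.432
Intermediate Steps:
c(r) = 2*r² (c(r) = (2*r)*r = 2*r²)
w(u) = 2*u²*(6 + u) (w(u) = (u + 6)*(2*u²) = (6 + u)*(2*u²) = 2*u²*(6 + u))
(w(N(9))/(-8045))*38 = ((2*11²*(6 + 11))/(-8045))*38 = ((2*121*17)*(-1/8045))*38 = (4114*(-1/8045))*38 = -4114/8045*38 = -156332/8045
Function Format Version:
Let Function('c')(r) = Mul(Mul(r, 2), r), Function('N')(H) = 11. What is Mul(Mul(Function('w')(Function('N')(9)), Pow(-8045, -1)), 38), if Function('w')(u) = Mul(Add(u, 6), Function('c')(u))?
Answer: Rational(-156332, 8045) ≈ -19.432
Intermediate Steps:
Function('c')(r) = Mul(2, Pow(r, 2)) (Function('c')(r) = Mul(Mul(2, r), r) = Mul(2, Pow(r, 2)))
Function('w')(u) = Mul(2, Pow(u, 2), Add(6, u)) (Function('w')(u) = Mul(Add(u, 6), Mul(2, Pow(u, 2))) = Mul(Add(6, u), Mul(2, Pow(u, 2))) = Mul(2, Pow(u, 2), Add(6, u)))
Mul(Mul(Function('w')(Function('N')(9)), Pow(-8045, -1)), 38) = Mul(Mul(Mul(2, Pow(11, 2), Add(6, 11)), Pow(-8045, -1)), 38) = Mul(Mul(Mul(2, 121, 17), Rational(-1, 8045)), 38) = Mul(Mul(4114, Rational(-1, 8045)), 38) = Mul(Rational(-4114, 8045), 38) = Rational(-156332, 8045)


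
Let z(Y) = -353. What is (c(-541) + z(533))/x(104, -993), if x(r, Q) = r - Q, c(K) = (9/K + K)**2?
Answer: 85564119707/321071057 ≈ 266.50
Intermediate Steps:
c(K) = (K + 9/K)**2
(c(-541) + z(533))/x(104, -993) = ((9 + (-541)**2)**2/(-541)**2 - 353)/(104 - 1*(-993)) = ((9 + 292681)**2/292681 - 353)/(104 + 993) = ((1/292681)*292690**2 - 353)/1097 = ((1/292681)*85667436100 - 353)*(1/1097) = (85667436100/292681 - 353)*(1/1097) = (85564119707/292681)*(1/1097) = 85564119707/321071057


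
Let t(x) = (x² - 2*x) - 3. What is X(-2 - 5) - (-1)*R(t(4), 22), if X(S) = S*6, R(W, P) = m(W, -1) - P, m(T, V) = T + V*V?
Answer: -58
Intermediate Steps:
m(T, V) = T + V²
t(x) = -3 + x² - 2*x
R(W, P) = 1 + W - P (R(W, P) = (W + (-1)²) - P = (W + 1) - P = (1 + W) - P = 1 + W - P)
X(S) = 6*S
X(-2 - 5) - (-1)*R(t(4), 22) = 6*(-2 - 5) - (-1)*(1 + (-3 + 4² - 2*4) - 1*22) = 6*(-7) - (-1)*(1 + (-3 + 16 - 8) - 22) = -42 - (-1)*(1 + 5 - 22) = -42 - (-1)*(-16) = -42 - 1*16 = -42 - 16 = -58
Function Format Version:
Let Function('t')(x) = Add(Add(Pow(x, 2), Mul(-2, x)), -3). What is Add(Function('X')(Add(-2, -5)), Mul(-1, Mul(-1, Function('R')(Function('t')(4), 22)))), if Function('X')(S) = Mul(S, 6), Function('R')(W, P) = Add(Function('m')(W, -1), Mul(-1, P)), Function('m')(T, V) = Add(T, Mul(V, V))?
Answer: -58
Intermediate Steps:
Function('m')(T, V) = Add(T, Pow(V, 2))
Function('t')(x) = Add(-3, Pow(x, 2), Mul(-2, x))
Function('R')(W, P) = Add(1, W, Mul(-1, P)) (Function('R')(W, P) = Add(Add(W, Pow(-1, 2)), Mul(-1, P)) = Add(Add(W, 1), Mul(-1, P)) = Add(Add(1, W), Mul(-1, P)) = Add(1, W, Mul(-1, P)))
Function('X')(S) = Mul(6, S)
Add(Function('X')(Add(-2, -5)), Mul(-1, Mul(-1, Function('R')(Function('t')(4), 22)))) = Add(Mul(6, Add(-2, -5)), Mul(-1, Mul(-1, Add(1, Add(-3, Pow(4, 2), Mul(-2, 4)), Mul(-1, 22))))) = Add(Mul(6, -7), Mul(-1, Mul(-1, Add(1, Add(-3, 16, -8), -22)))) = Add(-42, Mul(-1, Mul(-1, Add(1, 5, -22)))) = Add(-42, Mul(-1, Mul(-1, -16))) = Add(-42, Mul(-1, 16)) = Add(-42, -16) = -58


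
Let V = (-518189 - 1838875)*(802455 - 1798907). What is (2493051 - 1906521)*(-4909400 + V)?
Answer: 1377580798331997840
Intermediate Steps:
V = 2348701136928 (V = -2357064*(-996452) = 2348701136928)
(2493051 - 1906521)*(-4909400 + V) = (2493051 - 1906521)*(-4909400 + 2348701136928) = 586530*2348696227528 = 1377580798331997840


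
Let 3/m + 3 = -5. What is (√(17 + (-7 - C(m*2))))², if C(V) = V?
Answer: 43/4 ≈ 10.750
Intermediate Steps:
m = -3/8 (m = 3/(-3 - 5) = 3/(-8) = 3*(-⅛) = -3/8 ≈ -0.37500)
(√(17 + (-7 - C(m*2))))² = (√(17 + (-7 - (-3)*2/8)))² = (√(17 + (-7 - 1*(-¾))))² = (√(17 + (-7 + ¾)))² = (√(17 - 25/4))² = (√(43/4))² = (√43/2)² = 43/4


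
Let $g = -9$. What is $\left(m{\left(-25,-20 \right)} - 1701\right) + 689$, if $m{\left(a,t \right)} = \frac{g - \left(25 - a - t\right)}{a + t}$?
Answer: $- \frac{45461}{45} \approx -1010.2$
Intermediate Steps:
$m{\left(a,t \right)} = \frac{-34 + a + t}{a + t}$ ($m{\left(a,t \right)} = \frac{-9 - \left(25 - a - t\right)}{a + t} = \frac{-9 + \left(-25 + a + t\right)}{a + t} = \frac{-34 + a + t}{a + t}$)
$\left(m{\left(-25,-20 \right)} - 1701\right) + 689 = \left(\frac{-34 - 25 - 20}{-25 - 20} - 1701\right) + 689 = \left(\frac{1}{-45} \left(-79\right) - 1701\right) + 689 = \left(\left(- \frac{1}{45}\right) \left(-79\right) - 1701\right) + 689 = \left(\frac{79}{45} - 1701\right) + 689 = - \frac{76466}{45} + 689 = - \frac{45461}{45}$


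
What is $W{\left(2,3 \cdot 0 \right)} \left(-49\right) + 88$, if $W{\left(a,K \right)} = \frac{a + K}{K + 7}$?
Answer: $74$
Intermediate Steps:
$W{\left(a,K \right)} = \frac{K + a}{7 + K}$
$W{\left(2,3 \cdot 0 \right)} \left(-49\right) + 88 = \frac{3 \cdot 0 + 2}{7 + 3 \cdot 0} \left(-49\right) + 88 = \frac{0 + 2}{7 + 0} \left(-49\right) + 88 = \frac{1}{7} \cdot 2 \left(-49\right) + 88 = \frac{2}{7} \left(-49\right) + 88 = -14 + 88 = 74$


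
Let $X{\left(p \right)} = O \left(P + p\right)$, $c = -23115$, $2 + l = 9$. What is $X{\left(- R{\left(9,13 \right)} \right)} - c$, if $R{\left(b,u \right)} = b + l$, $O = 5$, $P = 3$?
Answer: $23050$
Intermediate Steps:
$l = 7$ ($l = -2 + 9 = 7$)
$R{\left(b,u \right)} = 7 + b$ ($R{\left(b,u \right)} = b + 7 = 7 + b$)
$X{\left(p \right)} = 15 + 5 p$ ($X{\left(p \right)} = 5 \left(3 + p\right) = 15 + 5 p$)
$X{\left(- R{\left(9,13 \right)} \right)} - c = \left(15 + 5 \left(- (7 + 9)\right)\right) - -23115 = \left(15 + 5 \left(\left(-1\right) 16\right)\right) + 23115 = \left(15 + 5 \left(-16\right)\right) + 23115 = \left(15 - 80\right) + 23115 = -65 + 23115 = 23050$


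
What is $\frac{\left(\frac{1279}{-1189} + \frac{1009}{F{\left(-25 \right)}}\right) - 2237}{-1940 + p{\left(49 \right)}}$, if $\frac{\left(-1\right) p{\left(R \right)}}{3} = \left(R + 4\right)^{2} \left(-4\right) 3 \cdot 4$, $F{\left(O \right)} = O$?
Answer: $- \frac{67726501}{11965977100} \approx -0.0056599$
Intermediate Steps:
$p{\left(R \right)} = 144 \left(4 + R\right)^{2}$ ($p{\left(R \right)} = - 3 \left(R + 4\right)^{2} \left(-4\right) 3 \cdot 4 = - 3 \left(4 + R\right)^{2} \left(-4\right) 12 = - 3 - 4 \left(4 + R\right)^{2} \cdot 12 = - 3 \left(- 48 \left(4 + R\right)^{2}\right) = 144 \left(4 + R\right)^{2}$)
$\frac{\left(\frac{1279}{-1189} + \frac{1009}{F{\left(-25 \right)}}\right) - 2237}{-1940 + p{\left(49 \right)}} = \frac{\left(\frac{1279}{-1189} + \frac{1009}{-25}\right) - 2237}{-1940 + 144 \left(4 + 49\right)^{2}} = \frac{\left(1279 \left(- \frac{1}{1189}\right) + 1009 \left(- \frac{1}{25}\right)\right) - 2237}{-1940 + 144 \cdot 53^{2}} = \frac{\left(- \frac{1279}{1189} - \frac{1009}{25}\right) - 2237}{-1940 + 144 \cdot 2809} = \frac{- \frac{1231676}{29725} - 2237}{-1940 + 404496} = - \frac{67726501}{29725 \cdot 402556} = \left(- \frac{67726501}{29725}\right) \frac{1}{402556} = - \frac{67726501}{11965977100}$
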